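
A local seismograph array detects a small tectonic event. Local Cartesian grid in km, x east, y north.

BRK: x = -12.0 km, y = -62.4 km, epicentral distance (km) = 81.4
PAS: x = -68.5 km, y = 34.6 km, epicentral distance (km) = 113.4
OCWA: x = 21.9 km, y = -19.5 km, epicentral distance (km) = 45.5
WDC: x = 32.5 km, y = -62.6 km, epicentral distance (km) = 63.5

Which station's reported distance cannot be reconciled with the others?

Solve using three stations at a time. Using BRK, PAS, WDC (subtract circle equations pairwise → linear system) gives (x, y) ≈ (39.7, 0.5).
Distances from that point to each station vs reported:
  BRK: calculated 81.4 vs reported 81.4 → residual 0.0 km
  PAS: calculated 113.4 vs reported 113.4 → residual 0.0 km
  OCWA: calculated 26.8 vs reported 45.5 → residual 18.7 km
  WDC: calculated 63.5 vs reported 63.5 → residual 0.0 km
BRK, PAS, WDC are mutually consistent (residuals ≈ 0); OCWA is off by 18.7 km.

OCWA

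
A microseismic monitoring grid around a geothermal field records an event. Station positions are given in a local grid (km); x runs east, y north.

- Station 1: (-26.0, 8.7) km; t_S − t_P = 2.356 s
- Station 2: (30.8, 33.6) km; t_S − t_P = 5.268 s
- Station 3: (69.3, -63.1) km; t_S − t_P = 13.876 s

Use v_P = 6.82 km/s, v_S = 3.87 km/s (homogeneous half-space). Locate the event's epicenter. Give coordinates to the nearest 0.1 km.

Distance from S−P lag: d = Δt · v_P v_S / (v_P − v_S) = Δt · (6.82·3.87)/(6.82−3.87) ≈ 8.9469·Δt.
So d_Station 1 = 21.08, d_Station 2 = 47.13, d_Station 3 = 124.15 km.
Circle about each station: (x + 26.0)² + (y − 8.7)² = 21.08²; (x − 30.8)² + (y − 33.6)² = 47.13²; (x − 69.3)² + (y + 63.1)² = 124.15².
Subtracting the Station 1 equation from the Station 2 and Station 3 equations removes the quadratic terms:
113.6 x + 49.8 y = -450.96
190.6 x − 143.6 y = -6936.45
Solving the 2×2 system: x ≈ -15.9, y ≈ 27.2 km.
Check against Station 1 (with the unrounded x, y): √((x + 26.0)²+(y − 8.7)²) = 21.08 ≈ 21.08 km. ✓

(-15.9, 27.2)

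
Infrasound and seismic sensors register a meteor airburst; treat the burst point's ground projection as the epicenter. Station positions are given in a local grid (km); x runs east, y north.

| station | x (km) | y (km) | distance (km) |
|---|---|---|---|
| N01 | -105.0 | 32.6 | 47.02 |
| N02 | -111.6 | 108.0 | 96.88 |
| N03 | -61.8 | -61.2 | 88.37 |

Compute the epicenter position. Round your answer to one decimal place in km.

(-58.3, 27.1)

Circle about each station: (x + 105.0)² + (y − 32.6)² = 47.02²; (x + 111.6)² + (y − 108.0)² = 96.88²; (x + 61.8)² + (y + 61.2)² = 88.37².
Subtracting the N01 equation from the N02 and N03 equations removes the quadratic terms:
-13.2 x + 150.8 y = 4855.95
86.4 x − 187.6 y = -10121.46
Solving the 2×2 system: x ≈ -58.3, y ≈ 27.1 km.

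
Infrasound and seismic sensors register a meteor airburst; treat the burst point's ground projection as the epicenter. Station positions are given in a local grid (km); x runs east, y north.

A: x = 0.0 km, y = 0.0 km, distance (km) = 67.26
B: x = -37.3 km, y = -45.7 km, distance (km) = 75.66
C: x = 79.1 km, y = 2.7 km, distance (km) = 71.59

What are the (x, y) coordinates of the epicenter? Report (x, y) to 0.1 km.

Circle about each station: x² + y² = 67.26²; (x + 37.3)² + (y + 45.7)² = 75.66²; (x − 79.1)² + (y − 2.7)² = 71.59².
Subtracting pairs of circle equations eliminates x²+y² and gives linear equations (the radical axes):
-74.6 x − 91.4 y = 2279.25
158.2 x + 5.4 y = 5662.88
Solving the 2×2 system: x ≈ 37.7, y ≈ -55.7 km.

37.7 km east, -55.7 km north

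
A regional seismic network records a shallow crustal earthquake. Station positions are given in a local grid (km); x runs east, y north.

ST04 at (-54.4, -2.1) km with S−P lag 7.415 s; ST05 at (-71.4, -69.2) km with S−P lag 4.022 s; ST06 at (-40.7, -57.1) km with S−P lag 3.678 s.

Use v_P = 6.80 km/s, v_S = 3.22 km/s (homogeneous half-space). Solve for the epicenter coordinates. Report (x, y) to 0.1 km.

(-60.8, -47.0)

Distance from S−P lag: d = Δt · v_P v_S / (v_P − v_S) = Δt · (6.80·3.22)/(6.80−3.22) ≈ 6.1162·Δt.
So d_ST04 = 45.35, d_ST05 = 24.60, d_ST06 = 22.50 km.
Circle about each station: (x + 54.4)² + (y + 2.1)² = 45.35²; (x + 71.4)² + (y + 69.2)² = 24.60²; (x + 40.7)² + (y + 57.1)² = 22.50².
Subtracting the ST04 equation from the ST05 and ST06 equations removes the quadratic terms:
-34.0 x − 134.2 y = 8374.29
27.4 x − 110.0 y = 3503.50
Solving the 2×2 system: x ≈ -60.8, y ≈ -47.0 km.
Check against ST04 (with the unrounded x, y): √((x + 54.4)²+(y + 2.1)²) = 45.35 ≈ 45.35 km. ✓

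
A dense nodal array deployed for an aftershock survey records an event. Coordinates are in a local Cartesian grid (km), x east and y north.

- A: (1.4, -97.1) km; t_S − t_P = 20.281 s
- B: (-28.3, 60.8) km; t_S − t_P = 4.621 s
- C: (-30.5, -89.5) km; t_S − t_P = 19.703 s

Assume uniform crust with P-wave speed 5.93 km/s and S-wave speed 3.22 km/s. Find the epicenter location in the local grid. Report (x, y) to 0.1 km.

Distance from S−P lag: d = Δt · v_P v_S / (v_P − v_S) = Δt · (5.93·3.22)/(5.93−3.22) ≈ 7.0460·Δt.
So d_A = 142.90, d_B = 32.56, d_C = 138.83 km.
Circle about each station: (x − 1.4)² + (y + 97.1)² = 142.90²; (x + 28.3)² + (y − 60.8)² = 32.56²; (x + 30.5)² + (y + 89.5)² = 138.83².
Subtracting pairs of circle equations eliminates x²+y² and gives linear equations (the radical axes):
-59.4 x + 315.8 y = 14427.42
-63.8 x + 15.2 y = 656.77
Solving the 2×2 system: x ≈ 0.6, y ≈ 45.8 km.
Check against A (with the unrounded x, y): √((x − 1.4)²+(y + 97.1)²) = 142.90 ≈ 142.90 km. ✓

(0.6, 45.8)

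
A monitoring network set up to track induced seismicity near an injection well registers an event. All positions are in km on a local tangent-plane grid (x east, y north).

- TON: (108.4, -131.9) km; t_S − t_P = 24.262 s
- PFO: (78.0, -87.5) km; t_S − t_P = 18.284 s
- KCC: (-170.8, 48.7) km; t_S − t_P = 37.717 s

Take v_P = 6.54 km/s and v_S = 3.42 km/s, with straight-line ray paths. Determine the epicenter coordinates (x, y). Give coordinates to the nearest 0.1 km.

99.5 km east, 41.8 km north

Distance from S−P lag: d = Δt · v_P v_S / (v_P − v_S) = Δt · (6.54·3.42)/(6.54−3.42) ≈ 7.1688·Δt.
So d_TON = 173.93, d_PFO = 131.08, d_KCC = 270.39 km.
Circle about each station: (x − 108.4)² + (y + 131.9)² = 173.93²; (x − 78.0)² + (y + 87.5)² = 131.08²; (x + 170.8)² + (y − 48.7)² = 270.39².
Subtracting the TON equation from the PFO and KCC equations removes the quadratic terms:
-60.8 x + 88.8 y = -2338.24
-558.4 x + 361.2 y = -40462.95
Solving the 2×2 system: x ≈ 99.5, y ≈ 41.8 km.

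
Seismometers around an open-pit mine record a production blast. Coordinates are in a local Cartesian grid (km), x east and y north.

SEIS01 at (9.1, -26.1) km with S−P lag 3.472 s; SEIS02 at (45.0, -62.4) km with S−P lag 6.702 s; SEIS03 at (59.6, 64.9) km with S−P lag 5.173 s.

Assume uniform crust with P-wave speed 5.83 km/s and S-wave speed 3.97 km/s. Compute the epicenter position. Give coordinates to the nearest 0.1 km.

Distance from S−P lag: d = Δt · v_P v_S / (v_P − v_S) = Δt · (5.83·3.97)/(5.83−3.97) ≈ 12.4436·Δt.
So d_SEIS01 = 43.20, d_SEIS02 = 83.40, d_SEIS03 = 64.37 km.
Circle about each station: (x − 9.1)² + (y + 26.1)² = 43.20²; (x − 45.0)² + (y + 62.4)² = 83.40²; (x − 59.6)² + (y − 64.9)² = 64.37².
Subtracting the SEIS01 equation from the SEIS02 and SEIS03 equations removes the quadratic terms:
71.8 x − 72.6 y = 65.42
101.0 x + 182.0 y = 4722.89
Solving the 2×2 system: x ≈ 17.4, y ≈ 16.3 km.
Check against SEIS01 (with the unrounded x, y): √((x − 9.1)²+(y + 26.1)²) = 43.20 ≈ 43.20 km. ✓

(17.4, 16.3)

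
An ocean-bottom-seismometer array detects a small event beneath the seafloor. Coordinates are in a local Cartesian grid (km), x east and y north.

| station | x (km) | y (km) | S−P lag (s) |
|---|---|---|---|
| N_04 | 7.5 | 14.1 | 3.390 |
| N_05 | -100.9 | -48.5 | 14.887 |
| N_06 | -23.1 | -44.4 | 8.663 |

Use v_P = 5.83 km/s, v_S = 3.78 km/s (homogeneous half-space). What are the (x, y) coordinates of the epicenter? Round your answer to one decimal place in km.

Distance from S−P lag: d = Δt · v_P v_S / (v_P − v_S) = Δt · (5.83·3.78)/(5.83−3.78) ≈ 10.7500·Δt.
So d_N_04 = 36.44, d_N_05 = 160.03, d_N_06 = 93.13 km.
Circle about each station: (x − 7.5)² + (y − 14.1)² = 36.44²; (x + 100.9)² + (y + 48.5)² = 160.03²; (x + 23.1)² + (y + 44.4)² = 93.13².
Subtracting pairs of circle equations eliminates x²+y² and gives linear equations (the radical axes):
-216.8 x − 125.2 y = -12003.73
-61.2 x − 117.0 y = -5095.41
Solving the 2×2 system: x ≈ 43.3, y ≈ 20.9 km.

x ≈ 43.3 km, y ≈ 20.9 km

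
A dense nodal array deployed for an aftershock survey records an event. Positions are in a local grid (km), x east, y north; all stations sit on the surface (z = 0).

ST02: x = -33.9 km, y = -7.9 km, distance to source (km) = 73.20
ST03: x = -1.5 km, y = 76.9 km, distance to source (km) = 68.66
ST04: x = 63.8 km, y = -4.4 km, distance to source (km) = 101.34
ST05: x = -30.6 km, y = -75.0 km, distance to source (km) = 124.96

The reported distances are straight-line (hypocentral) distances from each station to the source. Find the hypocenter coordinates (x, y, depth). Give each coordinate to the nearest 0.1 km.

x ≈ -11.7 km, y ≈ 36.0 km, depth ≈ 54.2 km

Each station gives a sphere (x−x_i)² + (y−y_i)² + z² = d_i² (stations at z=0).
Subtracting the ST02 sphere from ST03 and ST04: z² cancels, leaving linear equations in x and y:
64.8 x + 169.6 y = 5348.28
195.4 x + 7.0 y = -2033.38
Solving: x ≈ -11.696, y ≈ 36.003 km (keep extra digits for the depth step; rounded: -11.7, 36.0).
Then from the ST02 sphere: z² = 73.20² − (x + 33.9)² − (y + 7.9)² with x = -11.696, y = 36.003, so z ≈ 54.201 ≈ 54.2 km.
Check against ST05 (with the unrounded solution): distance 124.97 ≈ 124.96 km. ✓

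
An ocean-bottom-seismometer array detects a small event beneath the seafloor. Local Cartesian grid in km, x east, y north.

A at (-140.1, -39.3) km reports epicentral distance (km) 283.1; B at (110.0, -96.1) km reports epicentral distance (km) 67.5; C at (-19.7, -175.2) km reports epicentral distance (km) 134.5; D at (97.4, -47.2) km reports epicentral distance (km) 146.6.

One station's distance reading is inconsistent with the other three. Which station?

D

Solve using three stations at a time. Using A, B, C (subtract circle equations pairwise → linear system) gives (x, y) ≈ (114.3, -163.5).
Distances from that point to each station vs reported:
  A: calculated 283.1 vs reported 283.1 → residual 0.0 km
  B: calculated 67.5 vs reported 67.5 → residual 0.0 km
  C: calculated 134.5 vs reported 134.5 → residual 0.0 km
  D: calculated 117.5 vs reported 146.6 → residual 29.1 km
A, B, C are mutually consistent (residuals ≈ 0); D is off by 29.1 km.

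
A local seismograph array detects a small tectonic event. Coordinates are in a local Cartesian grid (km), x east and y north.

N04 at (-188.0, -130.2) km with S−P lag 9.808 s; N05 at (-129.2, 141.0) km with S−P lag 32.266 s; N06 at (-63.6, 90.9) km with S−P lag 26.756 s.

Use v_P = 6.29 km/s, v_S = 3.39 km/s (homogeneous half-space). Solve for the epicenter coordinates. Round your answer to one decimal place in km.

Distance from S−P lag: d = Δt · v_P v_S / (v_P − v_S) = Δt · (6.29·3.39)/(6.29−3.39) ≈ 7.3528·Δt.
So d_N04 = 72.12, d_N05 = 237.25, d_N06 = 196.73 km.
Circle about each station: (x + 188.0)² + (y + 130.2)² = 72.12²; (x + 129.2)² + (y − 141.0)² = 237.25²; (x + 63.6)² + (y − 90.9)² = 196.73².
Subtracting pairs of circle equations eliminates x²+y² and gives linear equations (the radical axes):
117.6 x + 542.4 y = -66808.67
248.8 x + 442.2 y = -73489.67
Solving the 2×2 system: x ≈ -124.4, y ≈ -96.2 km.

(-124.4, -96.2)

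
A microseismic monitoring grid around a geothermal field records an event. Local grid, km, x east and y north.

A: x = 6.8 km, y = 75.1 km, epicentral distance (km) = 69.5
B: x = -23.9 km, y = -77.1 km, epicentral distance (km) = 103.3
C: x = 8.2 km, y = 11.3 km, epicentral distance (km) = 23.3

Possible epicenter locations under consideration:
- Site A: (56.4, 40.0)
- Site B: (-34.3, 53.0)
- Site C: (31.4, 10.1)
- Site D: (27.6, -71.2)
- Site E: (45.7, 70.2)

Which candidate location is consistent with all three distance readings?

For each candidate, compare |candidate − station| to the reported distance:
Site A: residuals A 8.7, B 38.7, C 32.8 → max 38.7 km
Site B: residuals A 22.8, B 27.2, C 36.2 → max 36.2 km
Site C: residuals A 0.0, B 0.0, C 0.1 → max 0.1 km
Site D: residuals A 78.3, B 51.5, C 61.5 → max 78.3 km
Site E: residuals A 30.3, B 59.6, C 46.5 → max 59.6 km
Only Site C has all residuals ≈ 0.

Site C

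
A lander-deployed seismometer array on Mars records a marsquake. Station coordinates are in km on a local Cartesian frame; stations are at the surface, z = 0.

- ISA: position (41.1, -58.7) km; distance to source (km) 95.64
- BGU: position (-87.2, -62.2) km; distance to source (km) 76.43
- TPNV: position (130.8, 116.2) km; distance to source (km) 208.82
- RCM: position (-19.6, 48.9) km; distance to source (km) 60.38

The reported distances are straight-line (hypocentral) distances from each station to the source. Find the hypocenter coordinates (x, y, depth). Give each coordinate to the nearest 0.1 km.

x ≈ -37.4 km, y ≈ -6.5 km, depth ≈ 16.1 km

Each station gives a sphere (x−x_i)² + (y−y_i)² + z² = d_i² (stations at z=0).
Subtracting the ISA sphere from BGU and TPNV: z² cancels, leaving linear equations in x and y:
-256.6 x − 7.0 y = 9643.24
179.4 x + 349.8 y = -8982.60
Solving: x ≈ -37.404, y ≈ -6.496 km (keep extra digits for the depth step; rounded: -37.4, -6.5).
Then from the ISA sphere: z² = 95.64² − (x − 41.1)² − (y + 58.7)² with x = -37.404, y = -6.496, so z ≈ 16.090 ≈ 16.1 km.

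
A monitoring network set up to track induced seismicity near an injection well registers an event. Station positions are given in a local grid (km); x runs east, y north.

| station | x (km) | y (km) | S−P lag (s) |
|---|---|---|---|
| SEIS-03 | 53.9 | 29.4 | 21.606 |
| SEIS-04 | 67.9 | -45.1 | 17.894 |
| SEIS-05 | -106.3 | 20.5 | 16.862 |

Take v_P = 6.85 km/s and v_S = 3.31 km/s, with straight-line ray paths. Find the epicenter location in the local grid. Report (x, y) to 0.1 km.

Distance from S−P lag: d = Δt · v_P v_S / (v_P − v_S) = Δt · (6.85·3.31)/(6.85−3.31) ≈ 6.4049·Δt.
So d_SEIS-03 = 138.39, d_SEIS-04 = 114.61, d_SEIS-05 = 108.00 km.
Circle about each station: (x − 53.9)² + (y − 29.4)² = 138.39²; (x − 67.9)² + (y + 45.1)² = 114.61²; (x + 106.3)² + (y − 20.5)² = 108.00².
Subtracting the SEIS-03 equation from the SEIS-04 and SEIS-05 equations removes the quadratic terms:
28.0 x − 149.0 y = 8891.19
-320.4 x − 17.8 y = 15438.16
Solving the 2×2 system: x ≈ -44.4, y ≈ -68.0 km.
Check against SEIS-03 (with the unrounded x, y): √((x − 53.9)²+(y − 29.4)²) = 138.40 ≈ 138.39 km. ✓

x ≈ -44.4 km, y ≈ -68.0 km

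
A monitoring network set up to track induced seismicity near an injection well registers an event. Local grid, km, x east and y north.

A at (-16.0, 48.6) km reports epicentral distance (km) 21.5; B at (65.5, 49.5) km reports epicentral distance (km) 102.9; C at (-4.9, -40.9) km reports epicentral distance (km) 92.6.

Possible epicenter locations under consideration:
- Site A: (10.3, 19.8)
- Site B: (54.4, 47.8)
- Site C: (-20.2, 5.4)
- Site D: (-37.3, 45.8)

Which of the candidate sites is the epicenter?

Site D

For each candidate, compare |candidate − station| to the reported distance:
Site A: residuals A 17.5, B 40.2, C 30.0 → max 40.2 km
Site B: residuals A 48.9, B 91.7, C 14.1 → max 91.7 km
Site C: residuals A 21.9, B 6.5, C 43.8 → max 43.8 km
Site D: residuals A 0.0, B 0.0, C 0.0 → max 0.0 km
Only Site D has all residuals ≈ 0.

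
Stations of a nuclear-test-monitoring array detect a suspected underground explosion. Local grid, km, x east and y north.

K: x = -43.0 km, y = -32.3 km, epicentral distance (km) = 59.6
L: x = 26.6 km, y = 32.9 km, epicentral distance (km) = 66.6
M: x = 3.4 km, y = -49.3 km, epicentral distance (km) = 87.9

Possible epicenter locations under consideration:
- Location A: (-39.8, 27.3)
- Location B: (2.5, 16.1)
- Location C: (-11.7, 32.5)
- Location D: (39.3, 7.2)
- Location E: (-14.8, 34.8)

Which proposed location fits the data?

For each candidate, compare |candidate − station| to the reported distance:
Location A: residuals K 0.1, L 0.0, M 0.0 → max 0.1 km
Location B: residuals K 6.8, L 37.2, M 22.5 → max 37.2 km
Location C: residuals K 12.4, L 28.3, M 4.7 → max 28.3 km
Location D: residuals K 31.7, L 37.9, M 21.0 → max 37.9 km
Location E: residuals K 13.2, L 25.2, M 1.9 → max 25.2 km
Only Location A has all residuals ≈ 0.

Location A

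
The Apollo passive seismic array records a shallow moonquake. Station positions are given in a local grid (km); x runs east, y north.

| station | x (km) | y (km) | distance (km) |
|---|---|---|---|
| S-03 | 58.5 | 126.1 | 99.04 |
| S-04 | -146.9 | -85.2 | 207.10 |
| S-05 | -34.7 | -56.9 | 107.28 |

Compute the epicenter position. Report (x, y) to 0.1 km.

x ≈ 22.6 km, y ≈ 33.8 km

Circle about each station: (x − 58.5)² + (y − 126.1)² = 99.04²; (x + 146.9)² + (y + 85.2)² = 207.10²; (x + 34.7)² + (y + 56.9)² = 107.28².
Subtracting pairs of circle equations eliminates x²+y² and gives linear equations (the radical axes):
-410.8 x − 422.6 y = -23566.30
-186.4 x − 366.0 y = -16581.84
Solving the 2×2 system: x ≈ 22.6, y ≈ 33.8 km.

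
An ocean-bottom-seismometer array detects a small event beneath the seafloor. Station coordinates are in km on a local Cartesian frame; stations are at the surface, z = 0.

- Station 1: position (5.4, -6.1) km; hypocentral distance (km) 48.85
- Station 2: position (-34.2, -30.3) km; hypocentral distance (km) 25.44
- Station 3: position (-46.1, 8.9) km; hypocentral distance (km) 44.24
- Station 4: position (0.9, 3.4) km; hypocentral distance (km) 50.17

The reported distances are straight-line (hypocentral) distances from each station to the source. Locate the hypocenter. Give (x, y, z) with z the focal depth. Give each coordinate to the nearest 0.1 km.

Each station gives a sphere (x−x_i)² + (y−y_i)² + z² = d_i² (stations at z=0).
Subtracting the Station 1 sphere from Station 2 and Station 3: z² cancels, leaving linear equations in x and y:
-79.2 x − 48.4 y = 3760.49
-103.0 x + 30.0 y = 2567.19
Solving: x ≈ -32.205, y ≈ -24.997 km (keep extra digits for the depth step; rounded: -32.2, -25.0).
Then from the Station 1 sphere: z² = 48.85² − (x − 5.4)² − (y + 6.1)² with x = -32.205, y = -24.997, so z ≈ 24.801 ≈ 24.8 km.

x ≈ -32.2 km, y ≈ -25.0 km, depth ≈ 24.8 km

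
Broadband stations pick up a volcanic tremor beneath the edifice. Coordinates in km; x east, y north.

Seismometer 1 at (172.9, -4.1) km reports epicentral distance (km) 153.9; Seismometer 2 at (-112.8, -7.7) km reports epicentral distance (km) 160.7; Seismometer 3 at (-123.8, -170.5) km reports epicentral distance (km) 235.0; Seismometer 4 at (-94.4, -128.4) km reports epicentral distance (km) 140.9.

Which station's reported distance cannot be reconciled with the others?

Solve using three stations at a time. Using Seismometer 1, Seismometer 2, Seismometer 4 (subtract circle equations pairwise → linear system) gives (x, y) ≈ (34.6, -71.7).
Distances from that point to each station vs reported:
  Seismometer 1: calculated 153.9 vs reported 153.9 → residual 0.0 km
  Seismometer 2: calculated 160.7 vs reported 160.7 → residual 0.0 km
  Seismometer 3: calculated 186.7 vs reported 235.0 → residual 48.3 km
  Seismometer 4: calculated 140.9 vs reported 140.9 → residual 0.0 km
Seismometer 1, Seismometer 2, Seismometer 4 are mutually consistent (residuals ≈ 0); Seismometer 3 is off by 48.3 km.

Seismometer 3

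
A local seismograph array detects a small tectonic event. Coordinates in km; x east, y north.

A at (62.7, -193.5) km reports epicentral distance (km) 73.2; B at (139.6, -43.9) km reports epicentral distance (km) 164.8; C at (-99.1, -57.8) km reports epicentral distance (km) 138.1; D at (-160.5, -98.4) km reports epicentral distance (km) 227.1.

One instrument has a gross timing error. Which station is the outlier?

Solve using three stations at a time. Using A, B, C (subtract circle equations pairwise → linear system) gives (x, y) ≈ (8.7, -144.1).
Distances from that point to each station vs reported:
  A: calculated 73.2 vs reported 73.2 → residual 0.0 km
  B: calculated 164.8 vs reported 164.8 → residual 0.0 km
  C: calculated 138.1 vs reported 138.1 → residual 0.0 km
  D: calculated 175.3 vs reported 227.1 → residual 51.8 km
A, B, C are mutually consistent (residuals ≈ 0); D is off by 51.8 km.

D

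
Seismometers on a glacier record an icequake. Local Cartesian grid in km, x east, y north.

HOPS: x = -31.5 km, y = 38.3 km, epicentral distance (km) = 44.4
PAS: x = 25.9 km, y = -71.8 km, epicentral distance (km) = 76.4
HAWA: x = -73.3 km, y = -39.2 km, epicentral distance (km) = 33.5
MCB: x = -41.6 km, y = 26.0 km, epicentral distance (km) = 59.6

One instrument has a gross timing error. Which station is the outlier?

Solve using three stations at a time. Using PAS, HAWA, MCB (subtract circle equations pairwise → linear system) gives (x, y) ≈ (-40.3, -33.6).
Distances from that point to each station vs reported:
  HOPS: calculated 72.4 vs reported 44.4 → residual 28.0 km
  PAS: calculated 76.4 vs reported 76.4 → residual 0.0 km
  HAWA: calculated 33.5 vs reported 33.5 → residual 0.0 km
  MCB: calculated 59.6 vs reported 59.6 → residual 0.0 km
PAS, HAWA, MCB are mutually consistent (residuals ≈ 0); HOPS is off by 28.0 km.

HOPS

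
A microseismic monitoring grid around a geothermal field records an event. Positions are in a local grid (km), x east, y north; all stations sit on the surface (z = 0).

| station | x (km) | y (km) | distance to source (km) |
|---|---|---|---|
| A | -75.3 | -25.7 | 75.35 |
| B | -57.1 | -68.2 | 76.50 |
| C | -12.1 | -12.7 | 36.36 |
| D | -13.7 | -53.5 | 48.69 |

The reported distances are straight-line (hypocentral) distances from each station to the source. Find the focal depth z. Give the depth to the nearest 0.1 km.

depth ≈ 35.4 km

Each station gives a sphere (x−x_i)² + (y−y_i)² + z² = d_i² (stations at z=0).
Subtracting the A sphere from B and C: z² cancels, leaving linear equations in x and y:
36.4 x − 85.0 y = 1406.44
126.4 x + 26.0 y = -1667.31
Solving: x ≈ -8.995, y ≈ -20.398 km (keep extra digits for the depth step; rounded: -9.0, -20.4).
Then from the A sphere: z² = 75.35² − (x + 75.3)² − (y + 25.7)² with x = -8.995, y = -20.398, so z ≈ 35.400 ≈ 35.4 km.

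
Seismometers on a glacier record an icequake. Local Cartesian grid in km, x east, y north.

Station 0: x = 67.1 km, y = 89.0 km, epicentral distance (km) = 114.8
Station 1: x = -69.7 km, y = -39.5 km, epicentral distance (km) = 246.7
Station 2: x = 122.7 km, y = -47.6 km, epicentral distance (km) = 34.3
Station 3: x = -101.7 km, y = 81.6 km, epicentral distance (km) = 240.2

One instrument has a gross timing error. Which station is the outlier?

Station 1

Solve using three stations at a time. Using Station 0, Station 2, Station 3 (subtract circle equations pairwise → linear system) gives (x, y) ≈ (118.9, -13.5).
Distances from that point to each station vs reported:
  Station 0: calculated 114.8 vs reported 114.8 → residual 0.0 km
  Station 1: calculated 190.4 vs reported 246.7 → residual 56.3 km
  Station 2: calculated 34.3 vs reported 34.3 → residual 0.0 km
  Station 3: calculated 240.2 vs reported 240.2 → residual 0.0 km
Station 0, Station 2, Station 3 are mutually consistent (residuals ≈ 0); Station 1 is off by 56.3 km.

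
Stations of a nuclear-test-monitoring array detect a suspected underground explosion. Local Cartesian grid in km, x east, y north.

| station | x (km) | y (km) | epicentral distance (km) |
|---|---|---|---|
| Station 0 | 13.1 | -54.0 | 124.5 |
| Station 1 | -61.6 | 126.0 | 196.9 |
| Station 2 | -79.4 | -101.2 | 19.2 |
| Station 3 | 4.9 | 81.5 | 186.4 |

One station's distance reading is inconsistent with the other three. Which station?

Station 2

Solve using three stations at a time. Using Station 0, Station 1, Station 3 (subtract circle equations pairwise → linear system) gives (x, y) ≈ (-110.7, -64.5).
Distances from that point to each station vs reported:
  Station 0: calculated 124.2 vs reported 124.5 → residual 0.3 km
  Station 1: calculated 196.7 vs reported 196.9 → residual 0.2 km
  Station 2: calculated 48.2 vs reported 19.2 → residual 29.0 km
  Station 3: calculated 186.2 vs reported 186.4 → residual 0.2 km
Station 0, Station 1, Station 3 are mutually consistent (residuals ≈ 0); Station 2 is off by 29.0 km.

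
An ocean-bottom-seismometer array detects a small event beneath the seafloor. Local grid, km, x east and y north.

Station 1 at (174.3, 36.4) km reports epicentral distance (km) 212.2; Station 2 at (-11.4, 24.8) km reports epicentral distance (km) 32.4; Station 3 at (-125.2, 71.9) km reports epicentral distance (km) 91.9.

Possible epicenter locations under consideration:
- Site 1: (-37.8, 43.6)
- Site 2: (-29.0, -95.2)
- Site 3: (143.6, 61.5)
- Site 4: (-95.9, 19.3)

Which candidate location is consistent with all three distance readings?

Site 1

For each candidate, compare |candidate − station| to the reported distance:
Site 1: residuals Station 1 0.0, Station 2 0.0, Station 3 0.0 → max 0.0 km
Site 2: residuals Station 1 30.0, Station 2 88.9, Station 3 100.9 → max 100.9 km
Site 3: residuals Station 1 172.5, Station 2 126.9, Station 3 177.1 → max 177.1 km
Site 4: residuals Station 1 58.5, Station 2 52.3, Station 3 31.7 → max 58.5 km
Only Site 1 has all residuals ≈ 0.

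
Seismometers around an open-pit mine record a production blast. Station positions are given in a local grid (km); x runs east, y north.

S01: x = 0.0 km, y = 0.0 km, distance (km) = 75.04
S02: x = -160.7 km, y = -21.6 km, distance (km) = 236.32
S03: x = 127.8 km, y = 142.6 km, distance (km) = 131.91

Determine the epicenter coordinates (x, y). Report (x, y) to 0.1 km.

Circle about each station: x² + y² = 75.04²; (x + 160.7)² + (y + 21.6)² = 236.32²; (x − 127.8)² + (y − 142.6)² = 131.91².
Subtracting the S01 equation from the S02 and S03 equations removes the quadratic terms:
-321.4 x − 43.2 y = -23925.09
255.6 x + 285.2 y = 24898.35
Solving the 2×2 system: x ≈ 71.3, y ≈ 23.4 km.
Check against S01 (with the unrounded x, y): √(x²+y²) = 75.04 ≈ 75.04 km. ✓

x ≈ 71.3 km, y ≈ 23.4 km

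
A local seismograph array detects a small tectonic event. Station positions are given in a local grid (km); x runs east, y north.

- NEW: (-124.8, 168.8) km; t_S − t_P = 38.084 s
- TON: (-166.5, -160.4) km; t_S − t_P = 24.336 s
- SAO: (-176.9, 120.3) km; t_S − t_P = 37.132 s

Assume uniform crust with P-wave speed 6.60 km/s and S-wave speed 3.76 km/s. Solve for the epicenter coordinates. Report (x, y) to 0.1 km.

x ≈ 42.1 km, y ≈ -119.1 km

Distance from S−P lag: d = Δt · v_P v_S / (v_P − v_S) = Δt · (6.60·3.76)/(6.60−3.76) ≈ 8.7380·Δt.
So d_NEW = 332.78, d_TON = 212.65, d_SAO = 324.46 km.
Circle about each station: (x + 124.8)² + (y − 168.8)² = 332.78²; (x + 166.5)² + (y + 160.4)² = 212.65²; (x + 176.9)² + (y − 120.3)² = 324.46².
Subtracting pairs of circle equations eliminates x²+y² and gives linear equations (the radical axes):
-83.4 x − 658.4 y = 74904.44
-104.2 x − 97.0 y = 7165.46
Solving the 2×2 system: x ≈ 42.1, y ≈ -119.1 km.
Check against NEW (with the unrounded x, y): √((x + 124.8)²+(y − 168.8)²) = 332.78 ≈ 332.78 km. ✓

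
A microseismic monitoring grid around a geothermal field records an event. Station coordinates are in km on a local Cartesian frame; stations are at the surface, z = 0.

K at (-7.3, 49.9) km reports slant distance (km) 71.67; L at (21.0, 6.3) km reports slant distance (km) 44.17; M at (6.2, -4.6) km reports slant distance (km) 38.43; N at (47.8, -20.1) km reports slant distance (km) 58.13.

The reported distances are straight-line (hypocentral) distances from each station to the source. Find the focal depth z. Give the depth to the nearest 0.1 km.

z ≈ 38.1 km

Each station gives a sphere (x−x_i)² + (y−y_i)² + z² = d_i² (stations at z=0).
Subtracting the K sphere from L and M: z² cancels, leaving linear equations in x and y:
56.6 x − 87.2 y = 1122.99
27.0 x − 109.0 y = 1176.02
Solving: x ≈ 5.205, y ≈ -9.500 km (keep extra digits for the depth step; rounded: 5.2, -9.5).
Then from the K sphere: z² = 71.67² − (x + 7.3)² − (y − 49.9)² with x = 5.205, y = -9.500, so z ≈ 38.103 ≈ 38.1 km.
Check against N (with the unrounded solution): distance 58.13 ≈ 58.13 km. ✓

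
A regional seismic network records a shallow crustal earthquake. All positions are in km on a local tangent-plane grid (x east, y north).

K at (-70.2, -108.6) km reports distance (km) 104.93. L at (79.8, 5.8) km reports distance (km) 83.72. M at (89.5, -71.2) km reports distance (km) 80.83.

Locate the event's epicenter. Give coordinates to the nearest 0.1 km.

(13.1, -44.8)

Circle about each station: (x + 70.2)² + (y + 108.6)² = 104.93²; (x − 79.8)² + (y − 5.8)² = 83.72²; (x − 89.5)² + (y + 71.2)² = 80.83².
Subtracting the K equation from the L and M equations removes the quadratic terms:
300.0 x + 228.8 y = -6319.05
319.4 x + 74.8 y = 834.51
Solving the 2×2 system: x ≈ 13.1, y ≈ -44.8 km.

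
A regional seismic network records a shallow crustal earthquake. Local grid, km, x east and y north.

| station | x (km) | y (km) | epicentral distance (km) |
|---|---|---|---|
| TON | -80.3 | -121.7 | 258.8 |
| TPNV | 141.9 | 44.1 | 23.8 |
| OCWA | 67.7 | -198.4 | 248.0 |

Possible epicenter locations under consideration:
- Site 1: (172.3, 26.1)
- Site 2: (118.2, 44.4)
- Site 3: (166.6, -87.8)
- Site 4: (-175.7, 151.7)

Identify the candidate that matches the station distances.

For each candidate, compare |candidate − station| to the reported distance:
Site 1: residuals TON 33.9, TPNV 11.5, OCWA 0.3 → max 33.9 km
Site 2: residuals TON 0.0, TPNV 0.1, OCWA 0.0 → max 0.1 km
Site 3: residuals TON 9.6, TPNV 110.4, OCWA 99.6 → max 110.4 km
Site 4: residuals TON 30.8, TPNV 311.5, OCWA 178.4 → max 311.5 km
Only Site 2 has all residuals ≈ 0.

Site 2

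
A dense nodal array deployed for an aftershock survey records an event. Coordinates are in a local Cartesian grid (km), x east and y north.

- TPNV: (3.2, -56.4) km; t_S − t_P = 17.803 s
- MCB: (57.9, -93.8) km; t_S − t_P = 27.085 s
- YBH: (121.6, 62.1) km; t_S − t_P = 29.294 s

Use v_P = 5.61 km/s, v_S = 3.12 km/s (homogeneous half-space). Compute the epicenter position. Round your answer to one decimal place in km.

-82.5 km east, 34.8 km north

Distance from S−P lag: d = Δt · v_P v_S / (v_P − v_S) = Δt · (5.61·3.12)/(5.61−3.12) ≈ 7.0294·Δt.
So d_TPNV = 125.14, d_MCB = 190.39, d_YBH = 205.92 km.
Circle about each station: (x − 3.2)² + (y + 56.4)² = 125.14²; (x − 57.9)² + (y + 93.8)² = 190.39²; (x − 121.6)² + (y − 62.1)² = 205.92².
Subtracting the TPNV equation from the MCB and YBH equations removes the quadratic terms:
109.4 x − 74.8 y = -11628.68
236.8 x + 237.0 y = -11291.26
Solving the 2×2 system: x ≈ -82.5, y ≈ 34.8 km.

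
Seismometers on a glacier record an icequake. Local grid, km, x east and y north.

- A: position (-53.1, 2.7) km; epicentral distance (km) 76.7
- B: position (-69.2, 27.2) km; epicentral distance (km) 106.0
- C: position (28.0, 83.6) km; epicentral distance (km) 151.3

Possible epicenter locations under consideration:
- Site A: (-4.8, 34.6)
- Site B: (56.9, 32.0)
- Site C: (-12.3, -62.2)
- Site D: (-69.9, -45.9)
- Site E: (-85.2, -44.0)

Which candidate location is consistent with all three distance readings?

Site C

For each candidate, compare |candidate − station| to the reported distance:
Site A: residuals A 18.8, B 41.2, C 92.3 → max 92.3 km
Site B: residuals A 37.1, B 20.2, C 92.2 → max 92.2 km
Site C: residuals A 0.0, B 0.0, C 0.0 → max 0.0 km
Site D: residuals A 25.3, B 32.9, C 11.0 → max 32.9 km
Site E: residuals A 20.0, B 33.0, C 19.3 → max 33.0 km
Only Site C has all residuals ≈ 0.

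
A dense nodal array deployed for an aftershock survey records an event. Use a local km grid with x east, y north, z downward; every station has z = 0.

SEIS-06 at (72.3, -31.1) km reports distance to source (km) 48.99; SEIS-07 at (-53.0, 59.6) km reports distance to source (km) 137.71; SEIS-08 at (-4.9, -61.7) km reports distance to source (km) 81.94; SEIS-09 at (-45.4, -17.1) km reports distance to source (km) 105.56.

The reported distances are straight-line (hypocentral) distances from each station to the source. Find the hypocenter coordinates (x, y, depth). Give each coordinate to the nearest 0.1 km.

x ≈ 51.1 km, y ≈ -19.8 km, depth ≈ 42.7 km

Each station gives a sphere (x−x_i)² + (y−y_i)² + z² = d_i² (stations at z=0).
Subtracting the SEIS-06 sphere from SEIS-07 and SEIS-08: z² cancels, leaving linear equations in x and y:
-250.6 x + 181.4 y = -16397.36
-154.4 x − 61.2 y = -6677.74
Solving: x ≈ 51.099, y ≈ -19.802 km (keep extra digits for the depth step; rounded: 51.1, -19.8).
Then from the SEIS-06 sphere: z² = 48.99² − (x − 72.3)² − (y + 31.1)² with x = 51.099, y = -19.802, so z ≈ 42.695 ≈ 42.7 km.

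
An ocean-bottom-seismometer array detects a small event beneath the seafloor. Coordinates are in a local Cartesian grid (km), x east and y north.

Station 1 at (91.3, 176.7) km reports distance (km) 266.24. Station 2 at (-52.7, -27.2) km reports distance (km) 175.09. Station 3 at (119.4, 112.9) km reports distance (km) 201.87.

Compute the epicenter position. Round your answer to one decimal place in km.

x ≈ 111.2 km, y ≈ -88.8 km

Circle about each station: (x − 91.3)² + (y − 176.7)² = 266.24²; (x + 52.7)² + (y + 27.2)² = 175.09²; (x − 119.4)² + (y − 112.9)² = 201.87².
Subtracting the Station 1 equation from the Station 2 and Station 3 equations removes the quadratic terms:
-288.0 x − 407.8 y = 4185.78
56.2 x − 127.6 y = 17576.43
Solving the 2×2 system: x ≈ 111.2, y ≈ -88.8 km.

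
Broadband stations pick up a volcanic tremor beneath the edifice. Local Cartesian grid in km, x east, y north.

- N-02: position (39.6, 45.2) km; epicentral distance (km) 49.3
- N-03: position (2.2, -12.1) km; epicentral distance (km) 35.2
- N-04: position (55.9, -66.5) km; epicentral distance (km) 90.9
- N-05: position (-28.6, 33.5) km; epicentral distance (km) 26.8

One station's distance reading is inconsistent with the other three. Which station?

Solve using three stations at a time. Using N-02, N-03, N-05 (subtract circle equations pairwise → linear system) gives (x, y) ≈ (-4.2, 22.5).
Distances from that point to each station vs reported:
  N-02: calculated 49.3 vs reported 49.3 → residual 0.0 km
  N-03: calculated 35.2 vs reported 35.2 → residual 0.0 km
  N-04: calculated 107.4 vs reported 90.9 → residual 16.5 km
  N-05: calculated 26.8 vs reported 26.8 → residual 0.0 km
N-02, N-03, N-05 are mutually consistent (residuals ≈ 0); N-04 is off by 16.5 km.

N-04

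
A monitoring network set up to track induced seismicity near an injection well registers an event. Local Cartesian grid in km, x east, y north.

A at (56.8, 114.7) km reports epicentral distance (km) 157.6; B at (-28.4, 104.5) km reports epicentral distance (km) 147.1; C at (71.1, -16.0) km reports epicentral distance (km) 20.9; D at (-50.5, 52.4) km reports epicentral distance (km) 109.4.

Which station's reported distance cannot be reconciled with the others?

Solve using three stations at a time. Using A, B, D (subtract circle equations pairwise → linear system) gives (x, y) ≈ (12.9, -36.6).
Distances from that point to each station vs reported:
  A: calculated 157.5 vs reported 157.6 → residual 0.1 km
  B: calculated 147.0 vs reported 147.1 → residual 0.1 km
  C: calculated 61.7 vs reported 20.9 → residual 40.8 km
  D: calculated 109.3 vs reported 109.4 → residual 0.1 km
A, B, D are mutually consistent (residuals ≈ 0); C is off by 40.8 km.

C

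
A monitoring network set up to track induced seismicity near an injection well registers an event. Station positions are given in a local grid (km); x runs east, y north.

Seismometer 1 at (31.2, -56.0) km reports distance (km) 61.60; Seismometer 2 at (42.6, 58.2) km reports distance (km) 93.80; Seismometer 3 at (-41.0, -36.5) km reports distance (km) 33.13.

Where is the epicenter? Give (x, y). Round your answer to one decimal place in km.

(-15.3, -15.6)

Circle about each station: (x − 31.2)² + (y + 56.0)² = 61.60²; (x − 42.6)² + (y − 58.2)² = 93.80²; (x + 41.0)² + (y + 36.5)² = 33.13².
Subtracting pairs of circle equations eliminates x²+y² and gives linear equations (the radical axes):
22.8 x + 228.4 y = -3911.32
-144.4 x + 39.0 y = 1600.77
Solving the 2×2 system: x ≈ -15.3, y ≈ -15.6 km.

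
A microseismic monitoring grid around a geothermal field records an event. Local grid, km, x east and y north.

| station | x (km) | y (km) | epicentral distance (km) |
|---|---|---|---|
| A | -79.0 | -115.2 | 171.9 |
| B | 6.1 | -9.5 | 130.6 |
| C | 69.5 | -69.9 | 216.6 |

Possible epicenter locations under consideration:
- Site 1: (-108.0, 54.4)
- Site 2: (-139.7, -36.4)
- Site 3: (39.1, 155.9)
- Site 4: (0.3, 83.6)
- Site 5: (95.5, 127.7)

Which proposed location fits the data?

For each candidate, compare |candidate − station| to the reported distance:
Site 1: residuals A 0.2, B 0.2, C 0.1 → max 0.2 km
Site 2: residuals A 72.4, B 17.7, C 4.7 → max 72.4 km
Site 3: residuals A 123.8, B 38.1, C 11.2 → max 123.8 km
Site 4: residuals A 42.1, B 37.3, C 48.2 → max 48.2 km
Site 5: residuals A 127.2, B 33.2, C 17.3 → max 127.2 km
Only Site 1 has all residuals ≈ 0.

Site 1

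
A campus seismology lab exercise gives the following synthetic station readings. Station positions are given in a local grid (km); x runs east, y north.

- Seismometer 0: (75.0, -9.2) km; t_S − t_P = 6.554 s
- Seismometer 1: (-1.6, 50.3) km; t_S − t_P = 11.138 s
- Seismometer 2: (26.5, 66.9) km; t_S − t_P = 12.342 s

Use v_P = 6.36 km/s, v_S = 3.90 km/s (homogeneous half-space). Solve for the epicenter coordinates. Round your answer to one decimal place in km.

29.9 km east, -57.5 km north

Distance from S−P lag: d = Δt · v_P v_S / (v_P − v_S) = Δt · (6.36·3.90)/(6.36−3.90) ≈ 10.0829·Δt.
So d_Seismometer 0 = 66.08, d_Seismometer 1 = 112.30, d_Seismometer 2 = 124.44 km.
Circle about each station: (x − 75.0)² + (y + 9.2)² = 66.08²; (x + 1.6)² + (y − 50.3)² = 112.30²; (x − 26.5)² + (y − 66.9)² = 124.44².
Subtracting pairs of circle equations eliminates x²+y² and gives linear equations (the radical axes):
-153.2 x + 119.0 y = -11421.71
-97.0 x + 152.2 y = -11650.53
Solving the 2×2 system: x ≈ 29.9, y ≈ -57.5 km.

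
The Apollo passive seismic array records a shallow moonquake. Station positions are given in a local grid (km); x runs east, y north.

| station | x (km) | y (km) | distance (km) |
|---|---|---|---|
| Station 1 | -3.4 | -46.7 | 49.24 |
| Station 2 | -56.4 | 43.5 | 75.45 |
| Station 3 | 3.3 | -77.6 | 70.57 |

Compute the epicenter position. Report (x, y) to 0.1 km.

x ≈ -50.3 km, y ≈ -31.7 km

Circle about each station: (x + 3.4)² + (y + 46.7)² = 49.24²; (x + 56.4)² + (y − 43.5)² = 75.45²; (x − 3.3)² + (y + 77.6)² = 70.57².
Subtracting the Station 1 equation from the Station 2 and Station 3 equations removes the quadratic terms:
-106.0 x + 180.4 y = -387.36
13.4 x − 61.8 y = 1284.65
Solving the 2×2 system: x ≈ -50.3, y ≈ -31.7 km.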